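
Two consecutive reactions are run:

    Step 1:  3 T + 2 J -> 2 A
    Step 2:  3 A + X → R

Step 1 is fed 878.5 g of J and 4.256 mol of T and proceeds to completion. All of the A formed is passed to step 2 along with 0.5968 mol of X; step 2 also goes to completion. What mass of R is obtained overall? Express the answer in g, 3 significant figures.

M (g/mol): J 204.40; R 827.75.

494 g

Step 1:
n(J) = 878.5 / 204.40 = 4.298 mol
n(T) = 4.256 mol
n/ν for J = 4.298/2 = 2.149
n/ν for T = 4.256/3 = 1.419
Smallest n/ν is T → limiting reagent.
n(A) produced = (2/3) × 4.256 = 2.837 mol
Step 2:
n(A) available = 2.837 mol
n(X) = 0.5968 mol
n/ν for A = 2.837/3 = 0.9457
n/ν for X = 0.5968/1 = 0.5968
Smallest n/ν is X → limiting reagent.
n(R) = (1/1) × 0.5968 = 0.5968 mol
mass = 0.5968 × 827.75 = 494.0 g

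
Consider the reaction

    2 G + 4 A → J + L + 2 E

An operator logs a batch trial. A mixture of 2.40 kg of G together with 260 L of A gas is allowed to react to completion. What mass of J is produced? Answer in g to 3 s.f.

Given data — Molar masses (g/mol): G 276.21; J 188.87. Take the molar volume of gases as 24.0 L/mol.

n(G) = 2.400×1000 / 276.21 = 8.689 mol
n(A) = 260.0 / 24.0 = 10.83 mol
n/ν for G = 8.689/2 = 4.345
n/ν for A = 10.83/4 = 2.708
Smallest n/ν is A → limiting reagent.
n(J) = (1/4) × 10.83 = 2.708 mol
mass = 2.708 × 188.87 = 511.5 g

512 g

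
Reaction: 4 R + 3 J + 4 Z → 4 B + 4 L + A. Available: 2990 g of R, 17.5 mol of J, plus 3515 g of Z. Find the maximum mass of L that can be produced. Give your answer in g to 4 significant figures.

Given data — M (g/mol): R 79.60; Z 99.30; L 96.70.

2256 g

n(R) = 2990 / 79.60 = 37.56 mol
n(J) = 17.50 mol
n(Z) = 3515 / 99.30 = 35.40 mol
n/ν for R = 37.56/4 = 9.390
n/ν for J = 17.50/3 = 5.833
n/ν for Z = 35.40/4 = 8.850
Smallest n/ν is J → limiting reagent.
n(L) = (4/3) × 17.50 = 23.33 mol
mass = 23.33 × 96.70 = 2256 g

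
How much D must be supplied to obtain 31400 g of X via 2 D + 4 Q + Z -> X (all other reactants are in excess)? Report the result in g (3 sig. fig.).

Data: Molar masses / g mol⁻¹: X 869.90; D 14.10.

n(X) = 31400 / 869.90 = 36.10 mol
n(D) = (2/1) × 36.10 = 72.20 mol
mass = 72.20 × 14.10 = 1018 g

1020 g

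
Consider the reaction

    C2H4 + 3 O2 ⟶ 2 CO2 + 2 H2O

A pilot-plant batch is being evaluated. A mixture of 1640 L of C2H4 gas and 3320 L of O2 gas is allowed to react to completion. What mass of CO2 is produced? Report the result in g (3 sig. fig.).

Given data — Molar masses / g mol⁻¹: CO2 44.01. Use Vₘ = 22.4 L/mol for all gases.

n(C2H4) = 1640 / 22.4 = 73.21 mol
n(O2) = 3320 / 22.4 = 148.2 mol
n/ν for C2H4 = 73.21/1 = 73.21
n/ν for O2 = 148.2/3 = 49.40
Smallest n/ν is O2 → limiting reagent.
n(CO2) = (2/3) × 148.2 = 98.80 mol
mass = 98.80 × 44.01 = 4348 g

4350 g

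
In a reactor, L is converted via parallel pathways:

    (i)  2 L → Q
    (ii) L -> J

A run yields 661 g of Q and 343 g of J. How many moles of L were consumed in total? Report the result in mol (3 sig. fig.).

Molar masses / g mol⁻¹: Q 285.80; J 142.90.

n(Q) = 661 / 285.80 = 2.313 mol
n(J) = 343 / 142.90 = 2.400 mol
n(L) via (i) = (2/1)×2.313 = 4.626 mol
n(L) via (ii) = (1/1)×2.400 = 2.400 mol
total n(L) = 4.626 + 2.400 = 7.026 mol

7.03 mol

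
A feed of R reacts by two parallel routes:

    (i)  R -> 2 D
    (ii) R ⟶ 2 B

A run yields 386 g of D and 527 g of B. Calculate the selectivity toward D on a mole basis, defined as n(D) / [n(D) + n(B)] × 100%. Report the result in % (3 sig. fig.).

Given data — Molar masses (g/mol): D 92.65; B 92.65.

n(D) = 386 / 92.65 = 4.166 mol
n(B) = 527 / 92.65 = 5.688 mol
selectivity = 4.166/(4.166+5.688) × 100 = 42.28 %

42.3 %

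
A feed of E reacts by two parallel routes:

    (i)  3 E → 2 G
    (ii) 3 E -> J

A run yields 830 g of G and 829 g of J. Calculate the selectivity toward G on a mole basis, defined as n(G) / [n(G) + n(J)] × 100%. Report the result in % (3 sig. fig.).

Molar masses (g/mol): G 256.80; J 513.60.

66.7 %

n(G) = 830 / 256.80 = 3.232 mol
n(J) = 829 / 513.60 = 1.614 mol
selectivity = 3.232/(3.232+1.614) × 100 = 66.69 %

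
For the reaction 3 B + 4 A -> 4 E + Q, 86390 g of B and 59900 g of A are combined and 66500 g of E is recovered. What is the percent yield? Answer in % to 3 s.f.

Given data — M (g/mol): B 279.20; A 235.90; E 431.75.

n(B) = 86390 / 279.20 = 309.4 mol
n(A) = 59900 / 235.90 = 253.9 mol
n/ν for B = 309.4/3 = 103.1
n/ν for A = 253.9/4 = 63.48
Smallest n/ν is A → limiting reagent.
theoretical n(E) = (4/4) × 253.9 = 253.9 mol → 109600 g
% yield = 66500 / 109600 × 100 = 60.68 %

60.7 %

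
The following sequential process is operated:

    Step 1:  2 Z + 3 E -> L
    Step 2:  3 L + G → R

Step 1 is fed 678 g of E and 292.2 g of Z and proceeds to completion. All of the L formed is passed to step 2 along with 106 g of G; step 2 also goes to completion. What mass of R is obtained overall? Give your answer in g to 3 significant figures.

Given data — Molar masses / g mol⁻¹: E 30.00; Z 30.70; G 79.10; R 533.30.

Step 1:
n(E) = 678.0 / 30.00 = 22.60 mol
n(Z) = 292.2 / 30.70 = 9.518 mol
n/ν for E = 22.60/3 = 7.533
n/ν for Z = 9.518/2 = 4.759
Smallest n/ν is Z → limiting reagent.
n(L) produced = (1/2) × 9.518 = 4.759 mol
Step 2:
n(L) available = 4.759 mol
n(G) = 106.0 / 79.10 = 1.340 mol
n/ν for L = 4.759/3 = 1.586
n/ν for G = 1.340/1 = 1.340
Smallest n/ν is G → limiting reagent.
n(R) = (1/1) × 1.340 = 1.340 mol
mass = 1.340 × 533.30 = 714.6 g

715 g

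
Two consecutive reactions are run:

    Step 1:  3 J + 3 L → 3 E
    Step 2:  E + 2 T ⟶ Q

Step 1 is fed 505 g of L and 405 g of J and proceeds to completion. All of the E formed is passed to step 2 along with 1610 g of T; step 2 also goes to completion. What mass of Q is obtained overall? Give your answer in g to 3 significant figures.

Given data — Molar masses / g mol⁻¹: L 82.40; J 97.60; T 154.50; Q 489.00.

Step 1:
n(L) = 505.0 / 82.40 = 6.129 mol
n(J) = 405.0 / 97.60 = 4.150 mol
n/ν → L: 2.043, J: 1.383; J is limiting.
n(E) produced = (3/3) × 4.150 = 4.150 mol
Step 2:
n(E) available = 4.150 mol
n(T) = 1610 / 154.50 = 10.42 mol
n/ν → E: 4.150, T: 5.210; E is limiting.
n(Q) = (1/1) × 4.150 = 4.150 mol
mass = 4.150 × 489.00 = 2029 g

2030 g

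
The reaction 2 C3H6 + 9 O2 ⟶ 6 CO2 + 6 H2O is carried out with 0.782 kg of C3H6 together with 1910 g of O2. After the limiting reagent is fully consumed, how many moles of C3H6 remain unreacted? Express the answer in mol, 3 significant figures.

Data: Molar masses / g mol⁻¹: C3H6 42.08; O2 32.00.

5.32 mol

n(C3H6) = 0.7820×1000 / 42.08 = 18.58 mol
n(O2) = 1910 / 32.00 = 59.69 mol
n/ν for C3H6 = 18.58/2 = 9.290
n/ν for O2 = 59.69/9 = 6.632
Smallest n/ν is O2 → limiting reagent.
C3H6 consumed = (2/9) × 59.69 = 13.26 mol
C3H6 remaining = 18.58 − 13.26 = 5.320 mol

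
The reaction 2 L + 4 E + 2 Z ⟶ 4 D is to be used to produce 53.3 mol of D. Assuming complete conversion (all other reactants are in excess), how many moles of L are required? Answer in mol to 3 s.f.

n(D) = 53.30 mol
n(L) = (2/4) × 53.30 = 26.65 mol

26.7 mol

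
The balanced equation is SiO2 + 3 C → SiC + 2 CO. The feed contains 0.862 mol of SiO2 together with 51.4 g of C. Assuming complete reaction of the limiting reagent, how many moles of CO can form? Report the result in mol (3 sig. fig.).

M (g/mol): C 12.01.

1.72 mol

n(SiO2) = 0.8620 mol
n(C) = 51.40 / 12.01 = 4.280 mol
n/ν for SiO2 = 0.8620/1 = 0.8620
n/ν for C = 4.280/3 = 1.427
Smallest n/ν is SiO2 → limiting reagent.
n(CO) = (2/1) × 0.8620 = 1.724 mol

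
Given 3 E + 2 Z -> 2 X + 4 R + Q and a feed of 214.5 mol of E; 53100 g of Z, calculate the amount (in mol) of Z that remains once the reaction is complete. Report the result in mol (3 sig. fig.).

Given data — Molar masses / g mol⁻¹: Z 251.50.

68.1 mol

n(E) = 214.5 mol
n(Z) = 53100 / 251.50 = 211.1 mol
n/ν for E = 214.5/3 = 71.50
n/ν for Z = 211.1/2 = 105.6
Smallest n/ν is E → limiting reagent.
Z consumed = (2/3) × 214.5 = 143.0 mol
Z remaining = 211.1 − 143.0 = 68.10 mol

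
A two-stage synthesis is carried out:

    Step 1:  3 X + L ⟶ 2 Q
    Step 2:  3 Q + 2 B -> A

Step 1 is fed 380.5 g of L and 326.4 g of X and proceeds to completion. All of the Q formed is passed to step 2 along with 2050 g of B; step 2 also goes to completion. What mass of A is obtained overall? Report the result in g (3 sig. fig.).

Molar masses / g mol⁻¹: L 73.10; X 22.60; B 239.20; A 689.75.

Step 1:
n(L) = 380.5 / 73.10 = 5.205 mol
n(X) = 326.4 / 22.60 = 14.44 mol
n/ν for L = 5.205/1 = 5.205
n/ν for X = 14.44/3 = 4.813
Smallest n/ν is X → limiting reagent.
n(Q) produced = (2/3) × 14.44 = 9.627 mol
Step 2:
n(Q) available = 9.627 mol
n(B) = 2050 / 239.20 = 8.570 mol
n/ν for Q = 9.627/3 = 3.209
n/ν for B = 8.570/2 = 4.285
Smallest n/ν is Q → limiting reagent.
n(A) = (1/3) × 9.627 = 3.209 mol
mass = 3.209 × 689.75 = 2213 g

2210 g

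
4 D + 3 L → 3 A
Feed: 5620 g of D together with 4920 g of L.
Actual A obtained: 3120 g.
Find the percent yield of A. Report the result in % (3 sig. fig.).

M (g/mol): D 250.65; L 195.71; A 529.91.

n(D) = 5620 / 250.65 = 22.42 mol
n(L) = 4920 / 195.71 = 25.14 mol
n/ν → D: 5.605, L: 8.380; D is limiting.
theoretical n(A) = (3/4) × 22.42 = 16.82 mol → 8913 g
% yield = 3120 / 8913 × 100 = 35.01 %

35.0 %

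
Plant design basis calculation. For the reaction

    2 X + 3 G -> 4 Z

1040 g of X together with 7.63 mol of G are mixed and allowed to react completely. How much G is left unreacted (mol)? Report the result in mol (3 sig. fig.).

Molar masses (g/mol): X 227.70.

0.779 mol

n(X) = 1040 / 227.70 = 4.567 mol
n(G) = 7.630 mol
n/ν → X: 2.284, G: 2.543; X is limiting.
G consumed = (3/2) × 4.567 = 6.851 mol
G remaining = 7.630 − 6.851 = 0.7790 mol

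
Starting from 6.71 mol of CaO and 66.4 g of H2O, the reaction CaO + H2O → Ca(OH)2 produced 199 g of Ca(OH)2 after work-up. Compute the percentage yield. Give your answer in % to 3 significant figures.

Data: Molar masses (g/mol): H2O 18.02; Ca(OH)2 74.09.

n(CaO) = 6.710 mol
n(H2O) = 66.40 / 18.02 = 3.685 mol
n/ν for CaO = 6.710/1 = 6.710
n/ν for H2O = 3.685/1 = 3.685
Smallest n/ν is H2O → limiting reagent.
theoretical n(Ca(OH)2) = (1/1) × 3.685 = 3.685 mol → 273.0 g
% yield = 199 / 273.0 × 100 = 72.89 %

72.9 %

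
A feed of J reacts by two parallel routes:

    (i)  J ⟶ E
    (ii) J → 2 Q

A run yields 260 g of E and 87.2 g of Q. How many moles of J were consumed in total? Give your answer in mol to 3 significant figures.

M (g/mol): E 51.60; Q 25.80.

n(E) = 260 / 51.60 = 5.039 mol
n(Q) = 87.2 / 25.80 = 3.380 mol
n(J) via (i) = (1/1)×5.039 = 5.039 mol
n(J) via (ii) = (1/2)×3.380 = 1.690 mol
total n(J) = 5.039 + 1.690 = 6.729 mol

6.73 mol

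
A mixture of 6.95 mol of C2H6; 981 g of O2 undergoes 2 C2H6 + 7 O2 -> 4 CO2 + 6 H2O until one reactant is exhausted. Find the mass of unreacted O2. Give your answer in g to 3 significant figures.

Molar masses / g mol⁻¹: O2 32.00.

n(C2H6) = 6.950 mol
n(O2) = 981.0 / 32.00 = 30.66 mol
n/ν for C2H6 = 6.950/2 = 3.475
n/ν for O2 = 30.66/7 = 4.380
Smallest n/ν is C2H6 → limiting reagent.
O2 consumed = (7/2) × 6.950 = 24.33 mol
O2 remaining = 30.66 − 24.33 = 6.330 mol
mass = 6.330 × 32.00 = 202.6 g

203 g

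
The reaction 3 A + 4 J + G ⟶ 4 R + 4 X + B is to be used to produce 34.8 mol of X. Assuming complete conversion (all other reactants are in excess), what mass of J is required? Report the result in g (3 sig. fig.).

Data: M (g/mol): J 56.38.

n(X) = 34.80 mol
n(J) = (4/4) × 34.80 = 34.80 mol
mass = 34.80 × 56.38 = 1962 g

1960 g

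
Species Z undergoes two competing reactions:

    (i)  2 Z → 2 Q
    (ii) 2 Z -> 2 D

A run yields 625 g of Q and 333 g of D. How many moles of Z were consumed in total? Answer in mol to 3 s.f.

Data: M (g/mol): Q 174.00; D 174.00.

5.51 mol

n(Q) = 625 / 174.00 = 3.592 mol
n(D) = 333 / 174.00 = 1.914 mol
n(Z) via (i) = (2/2)×3.592 = 3.592 mol
n(Z) via (ii) = (2/2)×1.914 = 1.914 mol
total n(Z) = 3.592 + 1.914 = 5.506 mol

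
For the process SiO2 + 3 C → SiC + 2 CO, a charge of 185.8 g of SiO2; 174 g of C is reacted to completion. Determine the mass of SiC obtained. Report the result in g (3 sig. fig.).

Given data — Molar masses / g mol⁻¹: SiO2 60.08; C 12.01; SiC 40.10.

n(SiO2) = 185.8 / 60.08 = 3.093 mol
n(C) = 174.0 / 12.01 = 14.49 mol
n/ν → SiO2: 3.093, C: 4.830; SiO2 is limiting.
n(SiC) = (1/1) × 3.093 = 3.093 mol
mass = 3.093 × 40.10 = 124.0 g

124 g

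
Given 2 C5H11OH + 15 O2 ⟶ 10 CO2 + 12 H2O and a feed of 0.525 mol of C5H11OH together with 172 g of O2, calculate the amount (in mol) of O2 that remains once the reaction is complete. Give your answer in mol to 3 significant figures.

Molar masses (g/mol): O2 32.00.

1.44 mol

n(C5H11OH) = 0.5250 mol
n(O2) = 172.0 / 32.00 = 5.375 mol
n/ν for C5H11OH = 0.5250/2 = 0.2625
n/ν for O2 = 5.375/15 = 0.3583
Smallest n/ν is C5H11OH → limiting reagent.
O2 consumed = (15/2) × 0.5250 = 3.938 mol
O2 remaining = 5.375 − 3.938 = 1.437 mol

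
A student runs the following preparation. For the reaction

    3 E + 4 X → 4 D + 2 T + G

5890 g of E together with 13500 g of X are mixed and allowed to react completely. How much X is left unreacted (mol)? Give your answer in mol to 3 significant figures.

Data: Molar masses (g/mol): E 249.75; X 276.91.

17.3 mol

n(E) = 5890 / 249.75 = 23.58 mol
n(X) = 13500 / 276.91 = 48.75 mol
n/ν for E = 23.58/3 = 7.860
n/ν for X = 48.75/4 = 12.19
Smallest n/ν is E → limiting reagent.
X consumed = (4/3) × 23.58 = 31.44 mol
X remaining = 48.75 − 31.44 = 17.31 mol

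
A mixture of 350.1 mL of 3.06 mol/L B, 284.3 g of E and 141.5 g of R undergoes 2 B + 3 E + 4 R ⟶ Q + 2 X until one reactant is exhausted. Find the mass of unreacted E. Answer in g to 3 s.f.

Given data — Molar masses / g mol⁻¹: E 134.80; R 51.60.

n(B) = 3.06 × 350.1/1000 = 1.071 mol
n(E) = 284.3 / 134.80 = 2.109 mol
n(R) = 141.5 / 51.60 = 2.742 mol
n/ν → B: 0.5355, E: 0.7030, R: 0.6855; B is limiting.
E consumed = (3/2) × 1.071 = 1.607 mol
E remaining = 2.109 − 1.607 = 0.5020 mol
mass = 0.5020 × 134.80 = 67.67 g

67.7 g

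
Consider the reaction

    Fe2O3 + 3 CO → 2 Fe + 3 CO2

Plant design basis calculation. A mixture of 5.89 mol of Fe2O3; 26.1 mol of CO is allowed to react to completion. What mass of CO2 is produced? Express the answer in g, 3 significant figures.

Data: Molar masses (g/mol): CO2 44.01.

n(Fe2O3) = 5.890 mol
n(CO) = 26.10 mol
n/ν for Fe2O3 = 5.890/1 = 5.890
n/ν for CO = 26.10/3 = 8.700
Smallest n/ν is Fe2O3 → limiting reagent.
n(CO2) = (3/1) × 5.890 = 17.67 mol
mass = 17.67 × 44.01 = 777.7 g

778 g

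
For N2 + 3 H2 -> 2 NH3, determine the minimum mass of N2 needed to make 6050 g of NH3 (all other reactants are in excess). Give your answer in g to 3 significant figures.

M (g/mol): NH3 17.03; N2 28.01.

n(NH3) = 6050 / 17.03 = 355.3 mol
n(N2) = (1/2) × 355.3 = 177.7 mol
mass = 177.7 × 28.01 = 4977 g

4980 g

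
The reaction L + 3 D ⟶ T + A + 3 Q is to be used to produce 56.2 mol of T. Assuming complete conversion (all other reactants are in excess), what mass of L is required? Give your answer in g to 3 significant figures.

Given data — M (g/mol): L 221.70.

n(T) = 56.20 mol
n(L) = (1/1) × 56.20 = 56.20 mol
mass = 56.20 × 221.70 = 12460 g

12500 g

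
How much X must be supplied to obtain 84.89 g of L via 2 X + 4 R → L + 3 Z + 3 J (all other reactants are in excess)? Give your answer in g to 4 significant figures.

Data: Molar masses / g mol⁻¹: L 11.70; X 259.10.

n(L) = 84.89 / 11.70 = 7.256 mol
n(X) = (2/1) × 7.256 = 14.51 mol
mass = 14.51 × 259.10 = 3760 g

3760 g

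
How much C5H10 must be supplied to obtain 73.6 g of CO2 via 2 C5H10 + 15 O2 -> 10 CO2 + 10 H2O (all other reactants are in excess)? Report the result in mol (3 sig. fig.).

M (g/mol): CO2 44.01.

0.334 mol

n(CO2) = 73.6 / 44.01 = 1.672 mol
n(C5H10) = (2/10) × 1.672 = 0.3344 mol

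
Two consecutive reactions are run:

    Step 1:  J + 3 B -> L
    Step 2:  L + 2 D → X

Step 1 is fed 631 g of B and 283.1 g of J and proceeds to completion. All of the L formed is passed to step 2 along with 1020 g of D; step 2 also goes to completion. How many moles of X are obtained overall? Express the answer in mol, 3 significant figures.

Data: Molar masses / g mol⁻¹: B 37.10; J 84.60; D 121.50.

3.35 mol

Step 1:
n(B) = 631.0 / 37.10 = 17.01 mol
n(J) = 283.1 / 84.60 = 3.346 mol
n/ν for B = 17.01/3 = 5.670
n/ν for J = 3.346/1 = 3.346
Smallest n/ν is J → limiting reagent.
n(L) produced = (1/1) × 3.346 = 3.346 mol
Step 2:
n(L) available = 3.346 mol
n(D) = 1020 / 121.50 = 8.395 mol
n/ν for L = 3.346/1 = 3.346
n/ν for D = 8.395/2 = 4.198
Smallest n/ν is L → limiting reagent.
n(X) = (1/1) × 3.346 = 3.346 mol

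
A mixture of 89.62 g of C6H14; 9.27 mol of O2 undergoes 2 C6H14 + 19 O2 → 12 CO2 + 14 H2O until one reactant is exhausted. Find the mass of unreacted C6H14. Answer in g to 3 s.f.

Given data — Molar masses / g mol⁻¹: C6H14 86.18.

5.53 g

n(C6H14) = 89.62 / 86.18 = 1.040 mol
n(O2) = 9.270 mol
n/ν → C6H14: 0.5200, O2: 0.4879; O2 is limiting.
C6H14 consumed = (2/19) × 9.270 = 0.9758 mol
C6H14 remaining = 1.040 − 0.9758 = 0.06420 mol
mass = 0.06420 × 86.18 = 5.533 g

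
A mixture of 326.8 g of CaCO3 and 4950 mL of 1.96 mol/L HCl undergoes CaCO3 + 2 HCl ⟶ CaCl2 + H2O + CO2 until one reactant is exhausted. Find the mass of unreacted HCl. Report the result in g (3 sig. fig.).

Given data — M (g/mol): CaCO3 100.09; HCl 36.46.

n(CaCO3) = 326.8 / 100.09 = 3.265 mol
n(HCl) = 1.96 × 4950/1000 = 9.702 mol
n/ν → CaCO3: 3.265, HCl: 4.851; CaCO3 is limiting.
HCl consumed = (2/1) × 3.265 = 6.530 mol
HCl remaining = 9.702 − 6.530 = 3.172 mol
mass = 3.172 × 36.46 = 115.7 g

116 g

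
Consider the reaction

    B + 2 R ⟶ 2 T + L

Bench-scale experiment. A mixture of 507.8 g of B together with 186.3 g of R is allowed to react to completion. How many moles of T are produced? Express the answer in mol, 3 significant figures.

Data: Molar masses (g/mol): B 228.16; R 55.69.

3.35 mol

n(B) = 507.8 / 228.16 = 2.226 mol
n(R) = 186.3 / 55.69 = 3.345 mol
n/ν for B = 2.226/1 = 2.226
n/ν for R = 3.345/2 = 1.673
Smallest n/ν is R → limiting reagent.
n(T) = (2/2) × 3.345 = 3.345 mol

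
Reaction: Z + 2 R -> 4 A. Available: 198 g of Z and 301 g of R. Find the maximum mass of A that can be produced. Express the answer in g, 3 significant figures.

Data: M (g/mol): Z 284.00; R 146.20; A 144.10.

n(Z) = 198.0 / 284.00 = 0.6972 mol
n(R) = 301.0 / 146.20 = 2.059 mol
n/ν for Z = 0.6972/1 = 0.6972
n/ν for R = 2.059/2 = 1.030
Smallest n/ν is Z → limiting reagent.
n(A) = (4/1) × 0.6972 = 2.789 mol
mass = 2.789 × 144.10 = 401.9 g

402 g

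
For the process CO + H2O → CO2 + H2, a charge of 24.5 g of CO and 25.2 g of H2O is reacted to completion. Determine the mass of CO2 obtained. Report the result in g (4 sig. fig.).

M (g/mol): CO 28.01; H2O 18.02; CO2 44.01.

n(CO) = 24.50 / 28.01 = 0.8747 mol
n(H2O) = 25.20 / 18.02 = 1.398 mol
n/ν for CO = 0.8747/1 = 0.8747
n/ν for H2O = 1.398/1 = 1.398
Smallest n/ν is CO → limiting reagent.
n(CO2) = (1/1) × 0.8747 = 0.8747 mol
mass = 0.8747 × 44.01 = 38.50 g

38.50 g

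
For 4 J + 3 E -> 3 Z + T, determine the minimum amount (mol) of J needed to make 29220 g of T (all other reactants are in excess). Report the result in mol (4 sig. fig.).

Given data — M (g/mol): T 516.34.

n(T) = 29220 / 516.34 = 56.59 mol
n(J) = (4/1) × 56.59 = 226.4 mol

226.4 mol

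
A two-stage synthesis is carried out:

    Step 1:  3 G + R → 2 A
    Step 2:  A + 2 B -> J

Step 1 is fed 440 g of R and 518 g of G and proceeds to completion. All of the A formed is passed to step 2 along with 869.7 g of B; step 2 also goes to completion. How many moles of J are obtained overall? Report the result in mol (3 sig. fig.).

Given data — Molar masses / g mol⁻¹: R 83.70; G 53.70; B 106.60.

4.08 mol

Step 1:
n(R) = 440.0 / 83.70 = 5.257 mol
n(G) = 518.0 / 53.70 = 9.646 mol
n/ν for R = 5.257/1 = 5.257
n/ν for G = 9.646/3 = 3.215
Smallest n/ν is G → limiting reagent.
n(A) produced = (2/3) × 9.646 = 6.431 mol
Step 2:
n(A) available = 6.431 mol
n(B) = 869.7 / 106.60 = 8.159 mol
n/ν for A = 6.431/1 = 6.431
n/ν for B = 8.159/2 = 4.080
Smallest n/ν is B → limiting reagent.
n(J) = (1/2) × 8.159 = 4.080 mol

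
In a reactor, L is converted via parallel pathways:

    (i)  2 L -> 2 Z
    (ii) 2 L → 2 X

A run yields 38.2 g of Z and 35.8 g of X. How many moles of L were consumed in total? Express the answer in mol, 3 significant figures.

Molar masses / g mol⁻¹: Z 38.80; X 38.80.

1.91 mol

n(Z) = 38.2 / 38.80 = 0.9845 mol
n(X) = 35.8 / 38.80 = 0.9227 mol
n(L) via (i) = (2/2)×0.9845 = 0.9845 mol
n(L) via (ii) = (2/2)×0.9227 = 0.9227 mol
total n(L) = 0.9845 + 0.9227 = 1.907 mol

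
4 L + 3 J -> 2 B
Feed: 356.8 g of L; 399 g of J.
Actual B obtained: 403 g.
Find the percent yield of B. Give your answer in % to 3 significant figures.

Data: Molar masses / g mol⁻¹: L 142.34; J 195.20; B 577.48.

n(L) = 356.8 / 142.34 = 2.507 mol
n(J) = 399.0 / 195.20 = 2.044 mol
n/ν for L = 2.507/4 = 0.6268
n/ν for J = 2.044/3 = 0.6813
Smallest n/ν is L → limiting reagent.
theoretical n(B) = (2/4) × 2.507 = 1.254 mol → 724.2 g
% yield = 403 / 724.2 × 100 = 55.65 %

55.7 %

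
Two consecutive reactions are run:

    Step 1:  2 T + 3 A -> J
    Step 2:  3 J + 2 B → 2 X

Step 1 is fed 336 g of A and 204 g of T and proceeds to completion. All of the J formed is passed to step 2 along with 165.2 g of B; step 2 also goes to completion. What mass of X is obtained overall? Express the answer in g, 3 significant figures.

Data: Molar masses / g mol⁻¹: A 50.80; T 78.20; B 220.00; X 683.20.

513 g

Step 1:
n(A) = 336.0 / 50.80 = 6.614 mol
n(T) = 204.0 / 78.20 = 2.609 mol
n/ν for A = 6.614/3 = 2.205
n/ν for T = 2.609/2 = 1.305
Smallest n/ν is T → limiting reagent.
n(J) produced = (1/2) × 2.609 = 1.305 mol
Step 2:
n(J) available = 1.305 mol
n(B) = 165.2 / 220.00 = 0.7509 mol
n/ν for J = 1.305/3 = 0.4350
n/ν for B = 0.7509/2 = 0.3755
Smallest n/ν is B → limiting reagent.
n(X) = (2/2) × 0.7509 = 0.7509 mol
mass = 0.7509 × 683.20 = 513.0 g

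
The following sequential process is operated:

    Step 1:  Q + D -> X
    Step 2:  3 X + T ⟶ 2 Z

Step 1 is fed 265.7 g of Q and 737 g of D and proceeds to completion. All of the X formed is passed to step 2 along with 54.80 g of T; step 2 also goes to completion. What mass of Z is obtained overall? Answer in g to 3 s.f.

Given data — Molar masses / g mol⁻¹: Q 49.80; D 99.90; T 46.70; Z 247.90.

Step 1:
n(Q) = 265.7 / 49.80 = 5.335 mol
n(D) = 737.0 / 99.90 = 7.377 mol
n/ν → Q: 5.335, D: 7.377; Q is limiting.
n(X) produced = (1/1) × 5.335 = 5.335 mol
Step 2:
n(X) available = 5.335 mol
n(T) = 54.80 / 46.70 = 1.173 mol
n/ν → X: 1.778, T: 1.173; T is limiting.
n(Z) = (2/1) × 1.173 = 2.346 mol
mass = 2.346 × 247.90 = 581.6 g

582 g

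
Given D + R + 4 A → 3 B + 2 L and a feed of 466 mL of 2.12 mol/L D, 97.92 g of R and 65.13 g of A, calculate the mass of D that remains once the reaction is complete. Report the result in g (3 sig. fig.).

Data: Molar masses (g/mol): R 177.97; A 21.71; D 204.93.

n(D) = 2.12 × 466.0/1000 = 0.9879 mol
n(R) = 97.92 / 177.97 = 0.5502 mol
n(A) = 65.13 / 21.71 = 3.000 mol
n/ν for D = 0.9879/1 = 0.9879
n/ν for R = 0.5502/1 = 0.5502
n/ν for A = 3.000/4 = 0.7500
Smallest n/ν is R → limiting reagent.
D consumed = (1/1) × 0.5502 = 0.5502 mol
D remaining = 0.9879 − 0.5502 = 0.4377 mol
mass = 0.4377 × 204.93 = 89.70 g

89.7 g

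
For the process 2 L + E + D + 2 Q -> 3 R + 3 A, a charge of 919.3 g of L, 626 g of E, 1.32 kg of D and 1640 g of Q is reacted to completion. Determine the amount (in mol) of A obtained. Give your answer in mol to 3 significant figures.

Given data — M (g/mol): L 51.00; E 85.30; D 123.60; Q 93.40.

n(L) = 919.3 / 51.00 = 18.03 mol
n(E) = 626.0 / 85.30 = 7.339 mol
n(D) = 1.320×1000 / 123.60 = 10.68 mol
n(Q) = 1640 / 93.40 = 17.56 mol
n/ν → L: 9.015, E: 7.339, D: 10.68, Q: 8.780; E is limiting.
n(A) = (3/1) × 7.339 = 22.02 mol

22.0 mol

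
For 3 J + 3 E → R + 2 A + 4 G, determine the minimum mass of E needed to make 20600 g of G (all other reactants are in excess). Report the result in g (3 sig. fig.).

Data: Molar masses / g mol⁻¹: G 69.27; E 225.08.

n(G) = 20600 / 69.27 = 297.4 mol
n(E) = (3/4) × 297.4 = 223.1 mol
mass = 223.1 × 225.08 = 50220 g

50200 g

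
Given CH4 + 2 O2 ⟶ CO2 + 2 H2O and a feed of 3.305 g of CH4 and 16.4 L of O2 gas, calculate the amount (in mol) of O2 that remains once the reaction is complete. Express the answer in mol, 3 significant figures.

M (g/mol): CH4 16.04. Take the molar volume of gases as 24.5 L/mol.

n(CH4) = 3.305 / 16.04 = 0.2060 mol
n(O2) = 16.40 / 24.5 = 0.6694 mol
n/ν → CH4: 0.2060, O2: 0.3347; CH4 is limiting.
O2 consumed = (2/1) × 0.2060 = 0.4120 mol
O2 remaining = 0.6694 − 0.4120 = 0.2574 mol

0.257 mol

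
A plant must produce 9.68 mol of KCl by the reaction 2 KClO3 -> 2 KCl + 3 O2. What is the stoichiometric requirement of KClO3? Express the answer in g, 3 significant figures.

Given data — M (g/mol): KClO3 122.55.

n(KCl) = 9.680 mol
n(KClO3) = (2/2) × 9.680 = 9.680 mol
mass = 9.680 × 122.55 = 1186 g

1190 g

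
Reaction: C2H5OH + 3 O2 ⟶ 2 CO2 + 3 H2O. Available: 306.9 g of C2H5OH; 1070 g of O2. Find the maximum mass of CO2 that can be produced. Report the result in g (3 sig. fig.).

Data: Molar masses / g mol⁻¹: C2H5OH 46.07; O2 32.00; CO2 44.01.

586 g

n(C2H5OH) = 306.9 / 46.07 = 6.662 mol
n(O2) = 1070 / 32.00 = 33.44 mol
n/ν for C2H5OH = 6.662/1 = 6.662
n/ν for O2 = 33.44/3 = 11.15
Smallest n/ν is C2H5OH → limiting reagent.
n(CO2) = (2/1) × 6.662 = 13.32 mol
mass = 13.32 × 44.01 = 586.2 g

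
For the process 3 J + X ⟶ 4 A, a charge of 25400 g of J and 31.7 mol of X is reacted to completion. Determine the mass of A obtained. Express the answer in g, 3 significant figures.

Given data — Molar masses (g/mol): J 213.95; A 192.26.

24400 g

n(J) = 25400 / 213.95 = 118.7 mol
n(X) = 31.70 mol
n/ν for J = 118.7/3 = 39.57
n/ν for X = 31.70/1 = 31.70
Smallest n/ν is X → limiting reagent.
n(A) = (4/1) × 31.70 = 126.8 mol
mass = 126.8 × 192.26 = 24380 g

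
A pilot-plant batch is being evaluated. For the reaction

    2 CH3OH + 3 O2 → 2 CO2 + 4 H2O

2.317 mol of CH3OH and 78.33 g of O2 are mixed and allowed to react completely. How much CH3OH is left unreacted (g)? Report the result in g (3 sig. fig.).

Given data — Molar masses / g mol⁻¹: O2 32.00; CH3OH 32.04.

22.0 g

n(CH3OH) = 2.317 mol
n(O2) = 78.33 / 32.00 = 2.448 mol
n/ν for CH3OH = 2.317/2 = 1.159
n/ν for O2 = 2.448/3 = 0.8160
Smallest n/ν is O2 → limiting reagent.
CH3OH consumed = (2/3) × 2.448 = 1.632 mol
CH3OH remaining = 2.317 − 1.632 = 0.6850 mol
mass = 0.6850 × 32.04 = 21.95 g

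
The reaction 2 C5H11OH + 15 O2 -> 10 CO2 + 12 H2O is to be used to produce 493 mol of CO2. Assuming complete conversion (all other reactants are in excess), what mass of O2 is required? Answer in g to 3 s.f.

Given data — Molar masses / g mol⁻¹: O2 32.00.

n(CO2) = 493.0 mol
n(O2) = (15/10) × 493.0 = 739.5 mol
mass = 739.5 × 32.00 = 23660 g

23700 g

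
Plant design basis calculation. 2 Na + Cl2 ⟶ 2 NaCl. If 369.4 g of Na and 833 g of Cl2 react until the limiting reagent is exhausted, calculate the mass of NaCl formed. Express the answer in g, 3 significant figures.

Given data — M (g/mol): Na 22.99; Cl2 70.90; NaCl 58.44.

939 g

n(Na) = 369.4 / 22.99 = 16.07 mol
n(Cl2) = 833.0 / 70.90 = 11.75 mol
n/ν for Na = 16.07/2 = 8.035
n/ν for Cl2 = 11.75/1 = 11.75
Smallest n/ν is Na → limiting reagent.
n(NaCl) = (2/2) × 16.07 = 16.07 mol
mass = 16.07 × 58.44 = 939.1 g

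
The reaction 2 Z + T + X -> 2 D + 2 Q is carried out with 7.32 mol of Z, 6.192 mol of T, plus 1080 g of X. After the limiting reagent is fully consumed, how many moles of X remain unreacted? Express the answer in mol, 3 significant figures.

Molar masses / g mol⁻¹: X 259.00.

n(Z) = 7.320 mol
n(T) = 6.192 mol
n(X) = 1080 / 259.00 = 4.170 mol
n/ν → Z: 3.660, T: 6.192, X: 4.170; Z is limiting.
X consumed = (1/2) × 7.320 = 3.660 mol
X remaining = 4.170 − 3.660 = 0.5100 mol

0.510 mol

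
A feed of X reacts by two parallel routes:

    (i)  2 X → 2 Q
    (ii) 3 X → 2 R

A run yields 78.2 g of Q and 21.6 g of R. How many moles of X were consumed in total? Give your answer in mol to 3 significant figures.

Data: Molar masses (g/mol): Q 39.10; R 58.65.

2.55 mol

n(Q) = 78.2 / 39.10 = 2.000 mol
n(R) = 21.6 / 58.65 = 0.3683 mol
n(X) via (i) = (2/2)×2.000 = 2.000 mol
n(X) via (ii) = (3/2)×0.3683 = 0.5525 mol
total n(X) = 2.000 + 0.5525 = 2.553 mol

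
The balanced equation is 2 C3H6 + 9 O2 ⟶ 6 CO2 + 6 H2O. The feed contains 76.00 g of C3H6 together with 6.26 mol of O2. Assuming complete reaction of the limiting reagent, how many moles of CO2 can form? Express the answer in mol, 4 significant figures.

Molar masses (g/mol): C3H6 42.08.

n(C3H6) = 76.00 / 42.08 = 1.806 mol
n(O2) = 6.260 mol
n/ν for C3H6 = 1.806/2 = 0.9030
n/ν for O2 = 6.260/9 = 0.6956
Smallest n/ν is O2 → limiting reagent.
n(CO2) = (6/9) × 6.260 = 4.173 mol

4.173 mol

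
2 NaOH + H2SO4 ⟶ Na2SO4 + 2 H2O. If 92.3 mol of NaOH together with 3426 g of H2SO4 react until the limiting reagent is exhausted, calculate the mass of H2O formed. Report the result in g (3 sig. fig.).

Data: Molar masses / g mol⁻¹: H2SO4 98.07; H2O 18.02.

n(NaOH) = 92.30 mol
n(H2SO4) = 3426 / 98.07 = 34.93 mol
n/ν for NaOH = 92.30/2 = 46.15
n/ν for H2SO4 = 34.93/1 = 34.93
Smallest n/ν is H2SO4 → limiting reagent.
n(H2O) = (2/1) × 34.93 = 69.86 mol
mass = 69.86 × 18.02 = 1259 g

1260 g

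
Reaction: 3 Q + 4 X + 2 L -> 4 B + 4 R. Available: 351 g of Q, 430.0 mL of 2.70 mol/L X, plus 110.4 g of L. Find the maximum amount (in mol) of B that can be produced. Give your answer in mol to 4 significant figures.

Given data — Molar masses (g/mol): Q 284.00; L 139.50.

1.161 mol

n(Q) = 351.0 / 284.00 = 1.236 mol
n(X) = 2.70 × 430.0/1000 = 1.161 mol
n(L) = 110.4 / 139.50 = 0.7914 mol
n/ν → Q: 0.4120, X: 0.2903, L: 0.3957; X is limiting.
n(B) = (4/4) × 1.161 = 1.161 mol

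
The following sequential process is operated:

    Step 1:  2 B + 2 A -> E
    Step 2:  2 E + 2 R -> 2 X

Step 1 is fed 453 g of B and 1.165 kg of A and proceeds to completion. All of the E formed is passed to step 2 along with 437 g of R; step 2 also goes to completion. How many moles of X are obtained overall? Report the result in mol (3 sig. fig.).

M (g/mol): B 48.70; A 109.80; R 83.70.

4.65 mol

Step 1:
n(B) = 453.0 / 48.70 = 9.302 mol
n(A) = 1.165×1000 / 109.80 = 10.61 mol
n/ν → B: 4.651, A: 5.305; B is limiting.
n(E) produced = (1/2) × 9.302 = 4.651 mol
Step 2:
n(E) available = 4.651 mol
n(R) = 437.0 / 83.70 = 5.221 mol
n/ν → E: 2.326, R: 2.611; E is limiting.
n(X) = (2/2) × 4.651 = 4.651 mol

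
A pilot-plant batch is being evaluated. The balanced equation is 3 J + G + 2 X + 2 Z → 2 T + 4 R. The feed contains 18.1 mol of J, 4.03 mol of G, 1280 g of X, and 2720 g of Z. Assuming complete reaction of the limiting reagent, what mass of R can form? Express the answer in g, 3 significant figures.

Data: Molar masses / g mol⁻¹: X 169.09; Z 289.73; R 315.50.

n(J) = 18.10 mol
n(G) = 4.030 mol
n(X) = 1280 / 169.09 = 7.570 mol
n(Z) = 2720 / 289.73 = 9.388 mol
n/ν → J: 6.033, G: 4.030, X: 3.785, Z: 4.694; X is limiting.
n(R) = (4/2) × 7.570 = 15.14 mol
mass = 15.14 × 315.50 = 4777 g

4780 g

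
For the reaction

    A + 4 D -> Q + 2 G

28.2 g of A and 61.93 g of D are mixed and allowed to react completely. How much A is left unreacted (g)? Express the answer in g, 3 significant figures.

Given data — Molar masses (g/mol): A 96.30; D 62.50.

4.34 g

n(A) = 28.20 / 96.30 = 0.2928 mol
n(D) = 61.93 / 62.50 = 0.9909 mol
n/ν for A = 0.2928/1 = 0.2928
n/ν for D = 0.9909/4 = 0.2477
Smallest n/ν is D → limiting reagent.
A consumed = (1/4) × 0.9909 = 0.2477 mol
A remaining = 0.2928 − 0.2477 = 0.04510 mol
mass = 0.04510 × 96.30 = 4.343 g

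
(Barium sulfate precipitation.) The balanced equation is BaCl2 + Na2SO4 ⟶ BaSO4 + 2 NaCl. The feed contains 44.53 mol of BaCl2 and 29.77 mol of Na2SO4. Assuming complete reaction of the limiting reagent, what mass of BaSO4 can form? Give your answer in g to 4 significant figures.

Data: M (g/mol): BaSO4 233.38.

6948 g

n(BaCl2) = 44.53 mol
n(Na2SO4) = 29.77 mol
n/ν for BaCl2 = 44.53/1 = 44.53
n/ν for Na2SO4 = 29.77/1 = 29.77
Smallest n/ν is Na2SO4 → limiting reagent.
n(BaSO4) = (1/1) × 29.77 = 29.77 mol
mass = 29.77 × 233.38 = 6948 g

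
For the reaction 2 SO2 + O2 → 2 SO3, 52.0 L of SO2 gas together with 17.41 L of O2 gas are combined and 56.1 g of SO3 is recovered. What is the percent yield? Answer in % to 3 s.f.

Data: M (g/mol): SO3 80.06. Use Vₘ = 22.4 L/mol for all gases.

45.1 %

n(SO2) = 52.00 / 22.4 = 2.321 mol
n(O2) = 17.41 / 22.4 = 0.7772 mol
n/ν → SO2: 1.161, O2: 0.7772; O2 is limiting.
theoretical n(SO3) = (2/1) × 0.7772 = 1.554 mol → 124.4 g
% yield = 56.1 / 124.4 × 100 = 45.10 %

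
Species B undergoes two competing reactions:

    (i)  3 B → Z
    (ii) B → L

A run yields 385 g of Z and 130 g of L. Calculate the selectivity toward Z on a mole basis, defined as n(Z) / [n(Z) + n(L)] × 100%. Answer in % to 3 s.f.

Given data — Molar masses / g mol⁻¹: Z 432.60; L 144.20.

49.7 %

n(Z) = 385 / 432.60 = 0.8900 mol
n(L) = 130 / 144.20 = 0.9015 mol
selectivity = 0.8900/(0.8900+0.9015) × 100 = 49.68 %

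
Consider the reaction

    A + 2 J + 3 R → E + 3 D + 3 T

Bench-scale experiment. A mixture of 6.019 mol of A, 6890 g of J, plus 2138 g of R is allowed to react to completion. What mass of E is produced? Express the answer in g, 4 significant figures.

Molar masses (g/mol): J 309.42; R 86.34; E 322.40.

1941 g

n(A) = 6.019 mol
n(J) = 6890 / 309.42 = 22.27 mol
n(R) = 2138 / 86.34 = 24.76 mol
n/ν for A = 6.019/1 = 6.019
n/ν for J = 22.27/2 = 11.14
n/ν for R = 24.76/3 = 8.253
Smallest n/ν is A → limiting reagent.
n(E) = (1/1) × 6.019 = 6.019 mol
mass = 6.019 × 322.40 = 1941 g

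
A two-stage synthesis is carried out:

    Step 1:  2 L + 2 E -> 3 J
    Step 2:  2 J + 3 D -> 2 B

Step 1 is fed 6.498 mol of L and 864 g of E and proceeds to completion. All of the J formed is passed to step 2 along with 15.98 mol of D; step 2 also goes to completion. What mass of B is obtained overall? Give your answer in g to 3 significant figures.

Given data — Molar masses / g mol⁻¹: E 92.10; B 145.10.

Step 1:
n(L) = 6.498 mol
n(E) = 864.0 / 92.10 = 9.381 mol
n/ν for L = 6.498/2 = 3.249
n/ν for E = 9.381/2 = 4.691
Smallest n/ν is L → limiting reagent.
n(J) produced = (3/2) × 6.498 = 9.747 mol
Step 2:
n(J) available = 9.747 mol
n(D) = 15.98 mol
n/ν for J = 9.747/2 = 4.874
n/ν for D = 15.98/3 = 5.327
Smallest n/ν is J → limiting reagent.
n(B) = (2/2) × 9.747 = 9.747 mol
mass = 9.747 × 145.10 = 1414 g

1410 g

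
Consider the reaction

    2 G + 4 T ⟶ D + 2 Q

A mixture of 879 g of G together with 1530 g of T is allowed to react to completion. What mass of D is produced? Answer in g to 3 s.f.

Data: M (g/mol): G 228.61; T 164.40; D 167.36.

322 g

n(G) = 879.0 / 228.61 = 3.845 mol
n(T) = 1530 / 164.40 = 9.307 mol
n/ν → G: 1.923, T: 2.327; G is limiting.
n(D) = (1/2) × 3.845 = 1.923 mol
mass = 1.923 × 167.36 = 321.8 g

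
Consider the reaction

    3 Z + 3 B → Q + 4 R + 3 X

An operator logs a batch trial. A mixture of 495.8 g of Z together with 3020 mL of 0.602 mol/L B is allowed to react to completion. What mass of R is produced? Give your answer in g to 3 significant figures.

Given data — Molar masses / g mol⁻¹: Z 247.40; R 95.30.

n(Z) = 495.8 / 247.40 = 2.004 mol
n(B) = 0.602 × 3020/1000 = 1.818 mol
n/ν → Z: 0.6680, B: 0.6060; B is limiting.
n(R) = (4/3) × 1.818 = 2.424 mol
mass = 2.424 × 95.30 = 231.0 g

231 g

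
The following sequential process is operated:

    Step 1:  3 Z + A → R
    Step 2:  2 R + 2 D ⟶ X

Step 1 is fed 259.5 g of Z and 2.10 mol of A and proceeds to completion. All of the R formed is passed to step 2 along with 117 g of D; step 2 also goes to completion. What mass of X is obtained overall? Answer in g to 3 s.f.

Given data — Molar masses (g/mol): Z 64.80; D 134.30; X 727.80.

Step 1:
n(Z) = 259.5 / 64.80 = 4.005 mol
n(A) = 2.100 mol
n/ν for Z = 4.005/3 = 1.335
n/ν for A = 2.100/1 = 2.100
Smallest n/ν is Z → limiting reagent.
n(R) produced = (1/3) × 4.005 = 1.335 mol
Step 2:
n(R) available = 1.335 mol
n(D) = 117.0 / 134.30 = 0.8712 mol
n/ν for R = 1.335/2 = 0.6675
n/ν for D = 0.8712/2 = 0.4356
Smallest n/ν is D → limiting reagent.
n(X) = (1/2) × 0.8712 = 0.4356 mol
mass = 0.4356 × 727.80 = 317.0 g

317 g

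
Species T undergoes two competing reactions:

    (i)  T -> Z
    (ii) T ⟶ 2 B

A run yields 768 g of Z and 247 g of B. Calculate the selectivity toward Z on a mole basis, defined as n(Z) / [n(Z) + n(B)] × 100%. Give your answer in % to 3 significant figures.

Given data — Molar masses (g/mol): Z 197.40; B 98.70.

n(Z) = 768 / 197.40 = 3.891 mol
n(B) = 247 / 98.70 = 2.503 mol
selectivity = 3.891/(3.891+2.503) × 100 = 60.85 %

60.9 %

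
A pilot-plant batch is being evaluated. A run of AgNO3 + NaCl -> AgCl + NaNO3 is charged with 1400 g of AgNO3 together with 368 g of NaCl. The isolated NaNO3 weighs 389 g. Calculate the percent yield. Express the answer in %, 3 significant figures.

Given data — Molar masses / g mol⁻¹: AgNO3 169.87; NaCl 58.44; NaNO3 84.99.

72.7 %

n(AgNO3) = 1400 / 169.87 = 8.242 mol
n(NaCl) = 368.0 / 58.44 = 6.297 mol
n/ν for AgNO3 = 8.242/1 = 8.242
n/ν for NaCl = 6.297/1 = 6.297
Smallest n/ν is NaCl → limiting reagent.
theoretical n(NaNO3) = (1/1) × 6.297 = 6.297 mol → 535.2 g
% yield = 389 / 535.2 × 100 = 72.68 %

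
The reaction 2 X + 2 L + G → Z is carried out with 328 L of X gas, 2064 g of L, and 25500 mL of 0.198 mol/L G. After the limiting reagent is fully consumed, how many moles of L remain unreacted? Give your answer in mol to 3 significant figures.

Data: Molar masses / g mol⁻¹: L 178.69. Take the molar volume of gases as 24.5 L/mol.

n(X) = 328.0 / 24.5 = 13.39 mol
n(L) = 2064 / 178.69 = 11.55 mol
n(G) = 0.198 × 25500/1000 = 5.049 mol
n/ν for X = 13.39/2 = 6.695
n/ν for L = 11.55/2 = 5.775
n/ν for G = 5.049/1 = 5.049
Smallest n/ν is G → limiting reagent.
L consumed = (2/1) × 5.049 = 10.10 mol
L remaining = 11.55 − 10.10 = 1.450 mol

1.45 mol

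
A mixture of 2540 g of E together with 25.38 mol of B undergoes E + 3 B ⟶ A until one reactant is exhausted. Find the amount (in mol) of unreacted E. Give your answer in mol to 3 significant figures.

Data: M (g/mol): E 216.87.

n(E) = 2540 / 216.87 = 11.71 mol
n(B) = 25.38 mol
n/ν for E = 11.71/1 = 11.71
n/ν for B = 25.38/3 = 8.460
Smallest n/ν is B → limiting reagent.
E consumed = (1/3) × 25.38 = 8.460 mol
E remaining = 11.71 − 8.460 = 3.250 mol

3.25 mol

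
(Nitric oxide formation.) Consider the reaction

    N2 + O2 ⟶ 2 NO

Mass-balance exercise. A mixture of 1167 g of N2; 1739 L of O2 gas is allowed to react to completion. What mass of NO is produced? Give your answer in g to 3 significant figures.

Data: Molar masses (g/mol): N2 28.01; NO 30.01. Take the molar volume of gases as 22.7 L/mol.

2500 g

n(N2) = 1167 / 28.01 = 41.66 mol
n(O2) = 1739 / 22.7 = 76.61 mol
n/ν for N2 = 41.66/1 = 41.66
n/ν for O2 = 76.61/1 = 76.61
Smallest n/ν is N2 → limiting reagent.
n(NO) = (2/1) × 41.66 = 83.32 mol
mass = 83.32 × 30.01 = 2500 g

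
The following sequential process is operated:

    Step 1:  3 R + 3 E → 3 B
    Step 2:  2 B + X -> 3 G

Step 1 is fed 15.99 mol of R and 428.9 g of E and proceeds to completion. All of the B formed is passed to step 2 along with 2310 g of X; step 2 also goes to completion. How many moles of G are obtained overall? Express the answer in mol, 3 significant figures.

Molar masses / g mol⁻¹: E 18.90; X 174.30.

24.0 mol

Step 1:
n(R) = 15.99 mol
n(E) = 428.9 / 18.90 = 22.69 mol
n/ν for R = 15.99/3 = 5.330
n/ν for E = 22.69/3 = 7.563
Smallest n/ν is R → limiting reagent.
n(B) produced = (3/3) × 15.99 = 15.99 mol
Step 2:
n(B) available = 15.99 mol
n(X) = 2310 / 174.30 = 13.25 mol
n/ν for B = 15.99/2 = 7.995
n/ν for X = 13.25/1 = 13.25
Smallest n/ν is B → limiting reagent.
n(G) = (3/2) × 15.99 = 23.99 mol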